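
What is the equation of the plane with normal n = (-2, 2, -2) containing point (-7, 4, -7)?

The plane through P with normal n = (a, b, c) satisfies n·(r - P) = 0,
i.e. ax + by + cz = a·x₀ + b·y₀ + c·z₀.
d = (-2)·(-7) + 2·4 + (-2)·(-7)
  = 14 + 8 + 14
  = 36
Equation: -2x + 2y - 2z = 36

-2x + 2y - 2z = 36


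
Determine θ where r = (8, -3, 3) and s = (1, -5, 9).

r·s = 8·1 + (-3)·(-5) + 3·9 = 8 + 15 + 27 = 50
|r| = √(8² + (-3)² + 3²) = √82 ≈ 9.055
|s| = √(1² + (-5)² + 9²) = √107 ≈ 10.34
cos θ = (r·s)/(|r||s|) = 50/(9.055·10.34) ≈ 0.5338
θ = arccos(0.5338) ≈ 57.74°

57.74°


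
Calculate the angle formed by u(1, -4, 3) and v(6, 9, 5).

u·v = 1·6 + (-4)·9 + 3·5 = 6 - 36 + 15 = -15
|u| = √(1² + (-4)² + 3²) = √26 ≈ 5.099
|v| = √(6² + 9² + 5²) = √142 ≈ 11.92
cos θ = (u·v)/(|u||v|) = -15/(5.099·11.92) ≈ -0.2469
θ = arccos(-0.2469) ≈ 104.3°

104.3°


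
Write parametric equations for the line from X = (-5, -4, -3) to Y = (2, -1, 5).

Direction vector d = Y - X = (2 + 5, -1 + 4, 5 + 3) = (7, 3, 8)
Parametric form r = X + t·d:
x = -5 + 7t, y = -4 + 3t, z = -3 + 8t

x = -5 + 7t, y = -4 + 3t, z = -3 + 8t


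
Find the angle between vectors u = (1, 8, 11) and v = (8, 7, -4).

u·v = 1·8 + 8·7 + 11·(-4) = 8 + 56 - 44 = 20
|u| = √(1² + 8² + 11²) = √186 ≈ 13.64
|v| = √(8² + 7² + (-4)²) = √129 ≈ 11.36
cos θ = (u·v)/(|u||v|) = 20/(13.64·11.36) ≈ 0.1291
θ = arccos(0.1291) ≈ 82.58°

82.58°


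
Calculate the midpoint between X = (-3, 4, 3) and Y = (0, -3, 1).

M = ((x₁+x₂)/2, (y₁+y₂)/2, (z₁+z₂)/2)
  = ((-3 + 0)/2, (4 - 3)/2, (3 + 1)/2)
  = (-3/2, 1/2, 4/2)
  = (-1.5, 0.5, 2)

(-1.5, 0.5, 2)


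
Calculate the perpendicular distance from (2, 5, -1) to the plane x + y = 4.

distance = |a·x₀ + b·y₀ + c·z₀ - d| / √(a² + b² + c²)
  = |1·2 + 1·5 + 0·(-1) - 4| / √(1² + 1² + 0²)
  = |2 + 5 + 0 - 4| / √(1 + 1 + 0)
  = |3| / √2
  = 3 / 1.414
  ≈ 2.121

2.121


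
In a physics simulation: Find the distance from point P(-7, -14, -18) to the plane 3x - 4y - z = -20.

distance = |a·x₀ + b·y₀ + c·z₀ - d| / √(a² + b² + c²)
  = |3·(-7) + (-4)·(-14) + (-1)·(-18) - (-20)| / √(3² + (-4)² + (-1)²)
  = |-21 + 56 + 18 + 20| / √(9 + 16 + 1)
  = |73| / √26
  = 73 / 5.099
  ≈ 14.32

14.32


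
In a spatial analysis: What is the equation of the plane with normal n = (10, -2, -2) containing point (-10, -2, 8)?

The plane through P with normal n = (a, b, c) satisfies n·(r - P) = 0,
i.e. ax + by + cz = a·x₀ + b·y₀ + c·z₀.
d = 10·(-10) + (-2)·(-2) + (-2)·8
  = -100 + 4 - 16
  = -112
Equation: 10x - 2y - 2z = -112

10x - 2y - 2z = -112


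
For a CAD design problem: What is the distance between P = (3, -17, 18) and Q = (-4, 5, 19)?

d = √[(x₂-x₁)² + (y₂-y₁)² + (z₂-z₁)²]
  = √[(-7)² + 22² + 1²]
  = √[49 + 484 + 1]
  = √534
  ≈ 23.11

23.11


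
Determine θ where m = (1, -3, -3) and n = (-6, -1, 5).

m·n = 1·(-6) + (-3)·(-1) + (-3)·5 = -6 + 3 - 15 = -18
|m| = √(1² + (-3)² + (-3)²) = √19 ≈ 4.359
|n| = √((-6)² + (-1)² + 5²) = √62 ≈ 7.874
cos θ = (m·n)/(|m||n|) = -18/(4.359·7.874) ≈ -0.5244
θ = arccos(-0.5244) ≈ 121.6°

121.6°


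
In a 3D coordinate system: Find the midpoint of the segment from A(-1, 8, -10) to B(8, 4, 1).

M = ((x₁+x₂)/2, (y₁+y₂)/2, (z₁+z₂)/2)
  = ((-1 + 8)/2, (8 + 4)/2, (-10 + 1)/2)
  = (7/2, 12/2, -9/2)
  = (3.5, 6, -4.5)

(3.5, 6, -4.5)


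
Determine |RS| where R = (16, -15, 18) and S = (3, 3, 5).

d = √[(x₂-x₁)² + (y₂-y₁)² + (z₂-z₁)²]
  = √[(-13)² + 18² + (-13)²]
  = √[169 + 324 + 169]
  = √662
  ≈ 25.73

25.73


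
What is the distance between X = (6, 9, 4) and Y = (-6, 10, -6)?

d = √[(x₂-x₁)² + (y₂-y₁)² + (z₂-z₁)²]
  = √[(-12)² + 1² + (-10)²]
  = √[144 + 1 + 100]
  = √245
  ≈ 15.65

15.65


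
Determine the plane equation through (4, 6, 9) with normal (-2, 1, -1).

The plane through P with normal n = (a, b, c) satisfies n·(r - P) = 0,
i.e. ax + by + cz = a·x₀ + b·y₀ + c·z₀.
d = (-2)·4 + 1·6 + (-1)·9
  = -8 + 6 - 9
  = -11
Equation: -2x + y - z = -11

-2x + y - z = -11


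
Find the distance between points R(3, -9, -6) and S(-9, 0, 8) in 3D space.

d = √[(x₂-x₁)² + (y₂-y₁)² + (z₂-z₁)²]
  = √[(-12)² + 9² + 14²]
  = √[144 + 81 + 196]
  = √421
  ≈ 20.52

20.52


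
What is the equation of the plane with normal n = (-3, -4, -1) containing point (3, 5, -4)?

The plane through P with normal n = (a, b, c) satisfies n·(r - P) = 0,
i.e. ax + by + cz = a·x₀ + b·y₀ + c·z₀.
d = (-3)·3 + (-4)·5 + (-1)·(-4)
  = -9 - 20 + 4
  = -25
Equation: -3x - 4y - z = -25

-3x - 4y - z = -25


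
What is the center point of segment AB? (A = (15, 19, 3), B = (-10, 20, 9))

M = ((x₁+x₂)/2, (y₁+y₂)/2, (z₁+z₂)/2)
  = ((15 - 10)/2, (19 + 20)/2, (3 + 9)/2)
  = (5/2, 39/2, 12/2)
  = (2.5, 19.5, 6)

(2.5, 19.5, 6)


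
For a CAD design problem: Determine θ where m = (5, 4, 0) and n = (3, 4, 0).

m·n = 5·3 + 4·4 + 0·0 = 15 + 16 + 0 = 31
|m| = √(5² + 4² + 0²) = √41 ≈ 6.403
|n| = √(3² + 4² + 0²) = √25 ≈ 5
cos θ = (m·n)/(|m||n|) = 31/(6.403·5) ≈ 0.9683
θ = arccos(0.9683) ≈ 14.47°

14.47°


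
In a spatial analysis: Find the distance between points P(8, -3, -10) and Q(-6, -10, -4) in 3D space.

d = √[(x₂-x₁)² + (y₂-y₁)² + (z₂-z₁)²]
  = √[(-14)² + (-7)² + 6²]
  = √[196 + 49 + 36]
  = √281
  ≈ 16.76

16.76


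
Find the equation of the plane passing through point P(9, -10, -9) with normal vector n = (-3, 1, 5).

The plane through P with normal n = (a, b, c) satisfies n·(r - P) = 0,
i.e. ax + by + cz = a·x₀ + b·y₀ + c·z₀.
d = (-3)·9 + 1·(-10) + 5·(-9)
  = -27 - 10 - 45
  = -82
Equation: -3x + y + 5z = -82

-3x + y + 5z = -82


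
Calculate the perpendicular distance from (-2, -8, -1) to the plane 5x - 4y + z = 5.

distance = |a·x₀ + b·y₀ + c·z₀ - d| / √(a² + b² + c²)
  = |5·(-2) + (-4)·(-8) + 1·(-1) - 5| / √(5² + (-4)² + 1²)
  = |-10 + 32 - 1 - 5| / √(25 + 16 + 1)
  = |16| / √42
  = 16 / 6.481
  ≈ 2.469

2.469


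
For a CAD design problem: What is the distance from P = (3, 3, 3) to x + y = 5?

distance = |a·x₀ + b·y₀ + c·z₀ - d| / √(a² + b² + c²)
  = |1·3 + 1·3 + 0·3 - 5| / √(1² + 1² + 0²)
  = |3 + 3 + 0 - 5| / √(1 + 1 + 0)
  = |1| / √2
  = 1 / 1.414
  ≈ 0.7071

0.7071


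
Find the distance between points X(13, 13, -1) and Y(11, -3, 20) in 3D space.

d = √[(x₂-x₁)² + (y₂-y₁)² + (z₂-z₁)²]
  = √[(-2)² + (-16)² + 21²]
  = √[4 + 256 + 441]
  = √701
  ≈ 26.48

26.48


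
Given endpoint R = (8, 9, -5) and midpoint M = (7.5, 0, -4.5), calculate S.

S = 2M - R
  = (2·7.5 - 8, 2·0 - 9, 2·(-4.5) - (-5))
  = (15 - 8, 0 - 9, -9 + 5)
  = (7, -9, -4)

(7, -9, -4)


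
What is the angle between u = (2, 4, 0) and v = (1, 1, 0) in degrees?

u·v = 2·1 + 4·1 + 0·0 = 2 + 4 + 0 = 6
|u| = √(2² + 4² + 0²) = √20 ≈ 4.472
|v| = √(1² + 1² + 0²) = √2 ≈ 1.414
cos θ = (u·v)/(|u||v|) = 6/(4.472·1.414) ≈ 0.9487
θ = arccos(0.9487) ≈ 18.43°

18.43°


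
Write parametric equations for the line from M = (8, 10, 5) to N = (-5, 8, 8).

Direction vector d = N - M = (-5 - 8, 8 - 10, 8 - 5) = (-13, -2, 3)
Parametric form r = M + t·d:
x = 8 - 13t, y = 10 - 2t, z = 5 + 3t

x = 8 - 13t, y = 10 - 2t, z = 5 + 3t


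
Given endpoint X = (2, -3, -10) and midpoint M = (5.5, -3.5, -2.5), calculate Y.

Y = 2M - X
  = (2·5.5 - 2, 2·(-3.5) - (-3), 2·(-2.5) - (-10))
  = (11 - 2, -7 + 3, -5 + 10)
  = (9, -4, 5)

(9, -4, 5)


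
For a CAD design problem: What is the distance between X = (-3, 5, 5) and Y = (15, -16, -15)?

d = √[(x₂-x₁)² + (y₂-y₁)² + (z₂-z₁)²]
  = √[18² + (-21)² + (-20)²]
  = √[324 + 441 + 400]
  = √1165
  ≈ 34.13

34.13


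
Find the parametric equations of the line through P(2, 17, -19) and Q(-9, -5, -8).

Direction vector d = Q - P = (-9 - 2, -5 - 17, -8 + 19) = (-11, -22, 11)
Parametric form r = P + t·d:
x = 2 - 11t, y = 17 - 22t, z = -19 + 11t

x = 2 - 11t, y = 17 - 22t, z = -19 + 11t


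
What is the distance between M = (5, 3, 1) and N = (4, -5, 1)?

d = √[(x₂-x₁)² + (y₂-y₁)² + (z₂-z₁)²]
  = √[(-1)² + (-8)² + 0²]
  = √[1 + 64 + 0]
  = √65
  ≈ 8.062

8.062


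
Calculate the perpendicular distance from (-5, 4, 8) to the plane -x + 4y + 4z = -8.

distance = |a·x₀ + b·y₀ + c·z₀ - d| / √(a² + b² + c²)
  = |(-1)·(-5) + 4·4 + 4·8 - (-8)| / √((-1)² + 4² + 4²)
  = |5 + 16 + 32 + 8| / √(1 + 16 + 16)
  = |61| / √33
  = 61 / 5.745
  ≈ 10.62

10.62


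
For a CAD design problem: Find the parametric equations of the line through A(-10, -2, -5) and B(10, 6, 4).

Direction vector d = B - A = (10 + 10, 6 + 2, 4 + 5) = (20, 8, 9)
Parametric form r = A + t·d:
x = -10 + 20t, y = -2 + 8t, z = -5 + 9t

x = -10 + 20t, y = -2 + 8t, z = -5 + 9t


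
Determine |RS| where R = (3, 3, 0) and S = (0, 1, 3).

d = √[(x₂-x₁)² + (y₂-y₁)² + (z₂-z₁)²]
  = √[(-3)² + (-2)² + 3²]
  = √[9 + 4 + 9]
  = √22
  ≈ 4.69

4.69


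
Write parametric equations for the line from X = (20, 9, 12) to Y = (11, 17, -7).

Direction vector d = Y - X = (11 - 20, 17 - 9, -7 - 12) = (-9, 8, -19)
Parametric form r = X + t·d:
x = 20 - 9t, y = 9 + 8t, z = 12 - 19t

x = 20 - 9t, y = 9 + 8t, z = 12 - 19t


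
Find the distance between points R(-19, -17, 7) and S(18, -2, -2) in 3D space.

d = √[(x₂-x₁)² + (y₂-y₁)² + (z₂-z₁)²]
  = √[37² + 15² + (-9)²]
  = √[1369 + 225 + 81]
  = √1675
  ≈ 40.93

40.93


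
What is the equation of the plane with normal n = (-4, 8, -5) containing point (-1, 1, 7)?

The plane through P with normal n = (a, b, c) satisfies n·(r - P) = 0,
i.e. ax + by + cz = a·x₀ + b·y₀ + c·z₀.
d = (-4)·(-1) + 8·1 + (-5)·7
  = 4 + 8 - 35
  = -23
Equation: -4x + 8y - 5z = -23

-4x + 8y - 5z = -23


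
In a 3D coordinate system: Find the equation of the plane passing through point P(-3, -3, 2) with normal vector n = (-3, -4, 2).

The plane through P with normal n = (a, b, c) satisfies n·(r - P) = 0,
i.e. ax + by + cz = a·x₀ + b·y₀ + c·z₀.
d = (-3)·(-3) + (-4)·(-3) + 2·2
  = 9 + 12 + 4
  = 25
Equation: -3x - 4y + 2z = 25

-3x - 4y + 2z = 25


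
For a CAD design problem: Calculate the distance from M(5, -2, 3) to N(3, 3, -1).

d = √[(x₂-x₁)² + (y₂-y₁)² + (z₂-z₁)²]
  = √[(-2)² + 5² + (-4)²]
  = √[4 + 25 + 16]
  = √45
  ≈ 6.708

6.708


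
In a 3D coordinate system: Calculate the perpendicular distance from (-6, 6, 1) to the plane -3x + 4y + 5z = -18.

distance = |a·x₀ + b·y₀ + c·z₀ - d| / √(a² + b² + c²)
  = |(-3)·(-6) + 4·6 + 5·1 - (-18)| / √((-3)² + 4² + 5²)
  = |18 + 24 + 5 + 18| / √(9 + 16 + 25)
  = |65| / √50
  = 65 / 7.071
  ≈ 9.192

9.192


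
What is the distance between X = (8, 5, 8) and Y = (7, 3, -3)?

d = √[(x₂-x₁)² + (y₂-y₁)² + (z₂-z₁)²]
  = √[(-1)² + (-2)² + (-11)²]
  = √[1 + 4 + 121]
  = √126
  ≈ 11.22

11.22


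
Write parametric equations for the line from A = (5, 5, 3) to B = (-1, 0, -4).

Direction vector d = B - A = (-1 - 5, 0 - 5, -4 - 3) = (-6, -5, -7)
Parametric form r = A + t·d:
x = 5 - 6t, y = 5 - 5t, z = 3 - 7t

x = 5 - 6t, y = 5 - 5t, z = 3 - 7t


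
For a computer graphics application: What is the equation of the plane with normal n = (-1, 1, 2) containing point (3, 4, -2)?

The plane through P with normal n = (a, b, c) satisfies n·(r - P) = 0,
i.e. ax + by + cz = a·x₀ + b·y₀ + c·z₀.
d = (-1)·3 + 1·4 + 2·(-2)
  = -3 + 4 - 4
  = -3
Equation: -x + y + 2z = -3

-x + y + 2z = -3


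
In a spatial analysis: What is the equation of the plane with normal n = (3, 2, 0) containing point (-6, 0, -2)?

The plane through P with normal n = (a, b, c) satisfies n·(r - P) = 0,
i.e. ax + by + cz = a·x₀ + b·y₀ + c·z₀.
d = 3·(-6) + 2·0 + 0·(-2)
  = -18 + 0 + 0
  = -18
Equation: 3x + 2y = -18

3x + 2y = -18


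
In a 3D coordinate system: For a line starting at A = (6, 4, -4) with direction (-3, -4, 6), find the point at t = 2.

P(t) = A + t·d
  = (6 + (-3)·2, 4 + (-4)·2, -4 + 6·2)
  = (6 - 6, 4 - 8, -4 + 12)
  = (0, -4, 8)

(0, -4, 8)


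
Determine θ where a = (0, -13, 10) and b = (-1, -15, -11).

a·b = 0·(-1) + (-13)·(-15) + 10·(-11) = 0 + 195 - 110 = 85
|a| = √(0² + (-13)² + 10²) = √269 ≈ 16.4
|b| = √((-1)² + (-15)² + (-11)²) = √347 ≈ 18.63
cos θ = (a·b)/(|a||b|) = 85/(16.4·18.63) ≈ 0.2782
θ = arccos(0.2782) ≈ 73.85°

73.85°


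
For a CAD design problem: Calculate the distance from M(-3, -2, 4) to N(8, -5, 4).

d = √[(x₂-x₁)² + (y₂-y₁)² + (z₂-z₁)²]
  = √[11² + (-3)² + 0²]
  = √[121 + 9 + 0]
  = √130
  ≈ 11.4

11.4


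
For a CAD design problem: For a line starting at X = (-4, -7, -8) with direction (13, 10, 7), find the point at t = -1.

P(t) = X + t·d
  = (-4 + 13·(-1), -7 + 10·(-1), -8 + 7·(-1))
  = (-4 - 13, -7 - 10, -8 - 7)
  = (-17, -17, -15)

(-17, -17, -15)


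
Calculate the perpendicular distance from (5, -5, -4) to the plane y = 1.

distance = |a·x₀ + b·y₀ + c·z₀ - d| / √(a² + b² + c²)
  = |0·5 + 1·(-5) + 0·(-4) - 1| / √(0² + 1² + 0²)
  = |0 - 5 + 0 - 1| / √(0 + 1 + 0)
  = |-6| / √1
  = 6 / 1
  ≈ 6

6


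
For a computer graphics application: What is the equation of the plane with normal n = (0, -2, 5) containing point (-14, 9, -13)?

The plane through P with normal n = (a, b, c) satisfies n·(r - P) = 0,
i.e. ax + by + cz = a·x₀ + b·y₀ + c·z₀.
d = 0·(-14) + (-2)·9 + 5·(-13)
  = 0 - 18 - 65
  = -83
Equation: -2y + 5z = -83

-2y + 5z = -83


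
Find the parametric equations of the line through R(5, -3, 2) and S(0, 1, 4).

Direction vector d = S - R = (0 - 5, 1 + 3, 4 - 2) = (-5, 4, 2)
Parametric form r = R + t·d:
x = 5 - 5t, y = -3 + 4t, z = 2 + 2t

x = 5 - 5t, y = -3 + 4t, z = 2 + 2t


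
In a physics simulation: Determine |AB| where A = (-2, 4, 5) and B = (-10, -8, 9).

d = √[(x₂-x₁)² + (y₂-y₁)² + (z₂-z₁)²]
  = √[(-8)² + (-12)² + 4²]
  = √[64 + 144 + 16]
  = √224
  ≈ 14.97

14.97


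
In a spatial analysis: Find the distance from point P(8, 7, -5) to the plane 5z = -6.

distance = |a·x₀ + b·y₀ + c·z₀ - d| / √(a² + b² + c²)
  = |0·8 + 0·7 + 5·(-5) - (-6)| / √(0² + 0² + 5²)
  = |0 + 0 - 25 + 6| / √(0 + 0 + 25)
  = |-19| / √25
  = 19 / 5
  ≈ 3.8

3.8


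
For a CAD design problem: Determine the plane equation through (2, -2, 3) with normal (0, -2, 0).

The plane through P with normal n = (a, b, c) satisfies n·(r - P) = 0,
i.e. ax + by + cz = a·x₀ + b·y₀ + c·z₀.
d = 0·2 + (-2)·(-2) + 0·3
  = 0 + 4 + 0
  = 4
Equation: -2y = 4

-2y = 4


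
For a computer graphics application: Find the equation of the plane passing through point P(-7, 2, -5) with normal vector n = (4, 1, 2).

The plane through P with normal n = (a, b, c) satisfies n·(r - P) = 0,
i.e. ax + by + cz = a·x₀ + b·y₀ + c·z₀.
d = 4·(-7) + 1·2 + 2·(-5)
  = -28 + 2 - 10
  = -36
Equation: 4x + y + 2z = -36

4x + y + 2z = -36


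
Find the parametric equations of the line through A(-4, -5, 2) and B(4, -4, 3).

Direction vector d = B - A = (4 + 4, -4 + 5, 3 - 2) = (8, 1, 1)
Parametric form r = A + t·d:
x = -4 + 8t, y = -5 + t, z = 2 + t

x = -4 + 8t, y = -5 + t, z = 2 + t


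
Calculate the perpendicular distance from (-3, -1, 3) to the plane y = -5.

distance = |a·x₀ + b·y₀ + c·z₀ - d| / √(a² + b² + c²)
  = |0·(-3) + 1·(-1) + 0·3 - (-5)| / √(0² + 1² + 0²)
  = |0 - 1 + 0 + 5| / √(0 + 1 + 0)
  = |4| / √1
  = 4 / 1
  ≈ 4

4


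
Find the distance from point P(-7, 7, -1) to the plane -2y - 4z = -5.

distance = |a·x₀ + b·y₀ + c·z₀ - d| / √(a² + b² + c²)
  = |0·(-7) + (-2)·7 + (-4)·(-1) - (-5)| / √(0² + (-2)² + (-4)²)
  = |0 - 14 + 4 + 5| / √(0 + 4 + 16)
  = |-5| / √20
  = 5 / 4.472
  ≈ 1.118

1.118


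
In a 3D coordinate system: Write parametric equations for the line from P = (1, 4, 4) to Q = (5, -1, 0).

Direction vector d = Q - P = (5 - 1, -1 - 4, 0 - 4) = (4, -5, -4)
Parametric form r = P + t·d:
x = 1 + 4t, y = 4 - 5t, z = 4 - 4t

x = 1 + 4t, y = 4 - 5t, z = 4 - 4t


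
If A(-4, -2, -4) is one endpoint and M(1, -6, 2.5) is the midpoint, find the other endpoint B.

B = 2M - A
  = (2·1 - (-4), 2·(-6) - (-2), 2·2.5 - (-4))
  = (2 + 4, -12 + 2, 5 + 4)
  = (6, -10, 9)

(6, -10, 9)


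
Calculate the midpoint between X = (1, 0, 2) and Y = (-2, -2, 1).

M = ((x₁+x₂)/2, (y₁+y₂)/2, (z₁+z₂)/2)
  = ((1 - 2)/2, (0 - 2)/2, (2 + 1)/2)
  = (-1/2, -2/2, 3/2)
  = (-0.5, -1, 1.5)

(-0.5, -1, 1.5)


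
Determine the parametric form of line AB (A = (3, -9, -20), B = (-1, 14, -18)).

Direction vector d = B - A = (-1 - 3, 14 + 9, -18 + 20) = (-4, 23, 2)
Parametric form r = A + t·d:
x = 3 - 4t, y = -9 + 23t, z = -20 + 2t

x = 3 - 4t, y = -9 + 23t, z = -20 + 2t


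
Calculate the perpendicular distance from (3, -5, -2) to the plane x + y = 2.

distance = |a·x₀ + b·y₀ + c·z₀ - d| / √(a² + b² + c²)
  = |1·3 + 1·(-5) + 0·(-2) - 2| / √(1² + 1² + 0²)
  = |3 - 5 + 0 - 2| / √(1 + 1 + 0)
  = |-4| / √2
  = 4 / 1.414
  ≈ 2.828

2.828


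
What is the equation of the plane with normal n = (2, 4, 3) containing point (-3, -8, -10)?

The plane through P with normal n = (a, b, c) satisfies n·(r - P) = 0,
i.e. ax + by + cz = a·x₀ + b·y₀ + c·z₀.
d = 2·(-3) + 4·(-8) + 3·(-10)
  = -6 - 32 - 30
  = -68
Equation: 2x + 4y + 3z = -68

2x + 4y + 3z = -68


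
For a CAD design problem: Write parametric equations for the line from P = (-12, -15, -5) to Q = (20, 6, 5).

Direction vector d = Q - P = (20 + 12, 6 + 15, 5 + 5) = (32, 21, 10)
Parametric form r = P + t·d:
x = -12 + 32t, y = -15 + 21t, z = -5 + 10t

x = -12 + 32t, y = -15 + 21t, z = -5 + 10t


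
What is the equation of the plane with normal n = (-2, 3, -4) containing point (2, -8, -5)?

The plane through P with normal n = (a, b, c) satisfies n·(r - P) = 0,
i.e. ax + by + cz = a·x₀ + b·y₀ + c·z₀.
d = (-2)·2 + 3·(-8) + (-4)·(-5)
  = -4 - 24 + 20
  = -8
Equation: -2x + 3y - 4z = -8

-2x + 3y - 4z = -8


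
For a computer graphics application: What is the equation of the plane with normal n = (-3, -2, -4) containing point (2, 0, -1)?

The plane through P with normal n = (a, b, c) satisfies n·(r - P) = 0,
i.e. ax + by + cz = a·x₀ + b·y₀ + c·z₀.
d = (-3)·2 + (-2)·0 + (-4)·(-1)
  = -6 + 0 + 4
  = -2
Equation: -3x - 2y - 4z = -2

-3x - 2y - 4z = -2


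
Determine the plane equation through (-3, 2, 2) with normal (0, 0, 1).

The plane through P with normal n = (a, b, c) satisfies n·(r - P) = 0,
i.e. ax + by + cz = a·x₀ + b·y₀ + c·z₀.
d = 0·(-3) + 0·2 + 1·2
  = 0 + 0 + 2
  = 2
Equation: z = 2

z = 2


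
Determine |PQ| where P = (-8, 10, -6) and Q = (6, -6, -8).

d = √[(x₂-x₁)² + (y₂-y₁)² + (z₂-z₁)²]
  = √[14² + (-16)² + (-2)²]
  = √[196 + 256 + 4]
  = √456
  ≈ 21.35

21.35


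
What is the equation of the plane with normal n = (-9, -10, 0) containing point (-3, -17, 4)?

The plane through P with normal n = (a, b, c) satisfies n·(r - P) = 0,
i.e. ax + by + cz = a·x₀ + b·y₀ + c·z₀.
d = (-9)·(-3) + (-10)·(-17) + 0·4
  = 27 + 170 + 0
  = 197
Equation: -9x - 10y = 197

-9x - 10y = 197


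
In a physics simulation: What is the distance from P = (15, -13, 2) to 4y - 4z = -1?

distance = |a·x₀ + b·y₀ + c·z₀ - d| / √(a² + b² + c²)
  = |0·15 + 4·(-13) + (-4)·2 - (-1)| / √(0² + 4² + (-4)²)
  = |0 - 52 - 8 + 1| / √(0 + 16 + 16)
  = |-59| / √32
  = 59 / 5.657
  ≈ 10.43

10.43


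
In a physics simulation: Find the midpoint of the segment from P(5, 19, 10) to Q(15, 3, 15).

M = ((x₁+x₂)/2, (y₁+y₂)/2, (z₁+z₂)/2)
  = ((5 + 15)/2, (19 + 3)/2, (10 + 15)/2)
  = (20/2, 22/2, 25/2)
  = (10, 11, 12.5)

(10, 11, 12.5)


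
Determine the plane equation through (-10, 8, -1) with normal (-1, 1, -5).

The plane through P with normal n = (a, b, c) satisfies n·(r - P) = 0,
i.e. ax + by + cz = a·x₀ + b·y₀ + c·z₀.
d = (-1)·(-10) + 1·8 + (-5)·(-1)
  = 10 + 8 + 5
  = 23
Equation: -x + y - 5z = 23

-x + y - 5z = 23


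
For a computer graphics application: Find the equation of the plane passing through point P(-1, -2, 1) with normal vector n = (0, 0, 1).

The plane through P with normal n = (a, b, c) satisfies n·(r - P) = 0,
i.e. ax + by + cz = a·x₀ + b·y₀ + c·z₀.
d = 0·(-1) + 0·(-2) + 1·1
  = 0 + 0 + 1
  = 1
Equation: z = 1

z = 1


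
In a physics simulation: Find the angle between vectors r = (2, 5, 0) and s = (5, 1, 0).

r·s = 2·5 + 5·1 + 0·0 = 10 + 5 + 0 = 15
|r| = √(2² + 5² + 0²) = √29 ≈ 5.385
|s| = √(5² + 1² + 0²) = √26 ≈ 5.099
cos θ = (r·s)/(|r||s|) = 15/(5.385·5.099) ≈ 0.5463
θ = arccos(0.5463) ≈ 56.89°

56.89°


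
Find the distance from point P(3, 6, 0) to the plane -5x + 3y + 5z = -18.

distance = |a·x₀ + b·y₀ + c·z₀ - d| / √(a² + b² + c²)
  = |(-5)·3 + 3·6 + 5·0 - (-18)| / √((-5)² + 3² + 5²)
  = |-15 + 18 + 0 + 18| / √(25 + 9 + 25)
  = |21| / √59
  = 21 / 7.681
  ≈ 2.734

2.734


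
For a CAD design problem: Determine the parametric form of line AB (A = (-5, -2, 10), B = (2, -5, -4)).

Direction vector d = B - A = (2 + 5, -5 + 2, -4 - 10) = (7, -3, -14)
Parametric form r = A + t·d:
x = -5 + 7t, y = -2 - 3t, z = 10 - 14t

x = -5 + 7t, y = -2 - 3t, z = 10 - 14t


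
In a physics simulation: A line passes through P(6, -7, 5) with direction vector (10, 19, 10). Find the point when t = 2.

P(t) = P + t·d
  = (6 + 10·2, -7 + 19·2, 5 + 10·2)
  = (6 + 20, -7 + 38, 5 + 20)
  = (26, 31, 25)

(26, 31, 25)


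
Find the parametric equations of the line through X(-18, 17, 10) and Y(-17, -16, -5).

Direction vector d = Y - X = (-17 + 18, -16 - 17, -5 - 10) = (1, -33, -15)
Parametric form r = X + t·d:
x = -18 + t, y = 17 - 33t, z = 10 - 15t

x = -18 + t, y = 17 - 33t, z = 10 - 15t


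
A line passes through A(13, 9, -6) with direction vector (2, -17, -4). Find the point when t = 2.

P(t) = A + t·d
  = (13 + 2·2, 9 + (-17)·2, -6 + (-4)·2)
  = (13 + 4, 9 - 34, -6 - 8)
  = (17, -25, -14)

(17, -25, -14)


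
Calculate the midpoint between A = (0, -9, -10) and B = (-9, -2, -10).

M = ((x₁+x₂)/2, (y₁+y₂)/2, (z₁+z₂)/2)
  = ((0 - 9)/2, (-9 - 2)/2, (-10 - 10)/2)
  = (-9/2, -11/2, -20/2)
  = (-4.5, -5.5, -10)

(-4.5, -5.5, -10)


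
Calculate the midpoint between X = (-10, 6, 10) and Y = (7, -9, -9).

M = ((x₁+x₂)/2, (y₁+y₂)/2, (z₁+z₂)/2)
  = ((-10 + 7)/2, (6 - 9)/2, (10 - 9)/2)
  = (-3/2, -3/2, 1/2)
  = (-1.5, -1.5, 0.5)

(-1.5, -1.5, 0.5)


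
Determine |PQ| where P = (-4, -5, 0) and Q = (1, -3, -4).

d = √[(x₂-x₁)² + (y₂-y₁)² + (z₂-z₁)²]
  = √[5² + 2² + (-4)²]
  = √[25 + 4 + 16]
  = √45
  ≈ 6.708

6.708


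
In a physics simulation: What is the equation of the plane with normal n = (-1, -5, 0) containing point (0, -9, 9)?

The plane through P with normal n = (a, b, c) satisfies n·(r - P) = 0,
i.e. ax + by + cz = a·x₀ + b·y₀ + c·z₀.
d = (-1)·0 + (-5)·(-9) + 0·9
  = 0 + 45 + 0
  = 45
Equation: -x - 5y = 45

-x - 5y = 45


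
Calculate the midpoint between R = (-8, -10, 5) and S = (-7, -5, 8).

M = ((x₁+x₂)/2, (y₁+y₂)/2, (z₁+z₂)/2)
  = ((-8 - 7)/2, (-10 - 5)/2, (5 + 8)/2)
  = (-15/2, -15/2, 13/2)
  = (-7.5, -7.5, 6.5)

(-7.5, -7.5, 6.5)


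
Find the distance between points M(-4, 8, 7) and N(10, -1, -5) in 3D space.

d = √[(x₂-x₁)² + (y₂-y₁)² + (z₂-z₁)²]
  = √[14² + (-9)² + (-12)²]
  = √[196 + 81 + 144]
  = √421
  ≈ 20.52

20.52


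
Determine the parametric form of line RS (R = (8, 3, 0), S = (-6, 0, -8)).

Direction vector d = S - R = (-6 - 8, 0 - 3, -8 + 0) = (-14, -3, -8)
Parametric form r = R + t·d:
x = 8 - 14t, y = 3 - 3t, z = 0 - 8t

x = 8 - 14t, y = 3 - 3t, z = 0 - 8t


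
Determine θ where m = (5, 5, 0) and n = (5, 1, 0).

m·n = 5·5 + 5·1 + 0·0 = 25 + 5 + 0 = 30
|m| = √(5² + 5² + 0²) = √50 ≈ 7.071
|n| = √(5² + 1² + 0²) = √26 ≈ 5.099
cos θ = (m·n)/(|m||n|) = 30/(7.071·5.099) ≈ 0.8321
θ = arccos(0.8321) ≈ 33.69°

33.69°


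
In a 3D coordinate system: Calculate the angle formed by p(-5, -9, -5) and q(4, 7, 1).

p·q = (-5)·4 + (-9)·7 + (-5)·1 = -20 - 63 - 5 = -88
|p| = √((-5)² + (-9)² + (-5)²) = √131 ≈ 11.45
|q| = √(4² + 7² + 1²) = √66 ≈ 8.124
cos θ = (p·q)/(|p||q|) = -88/(11.45·8.124) ≈ -0.9464
θ = arccos(-0.9464) ≈ 161.2°

161.2°


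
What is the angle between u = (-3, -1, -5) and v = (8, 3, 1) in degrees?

u·v = (-3)·8 + (-1)·3 + (-5)·1 = -24 - 3 - 5 = -32
|u| = √((-3)² + (-1)² + (-5)²) = √35 ≈ 5.916
|v| = √(8² + 3² + 1²) = √74 ≈ 8.602
cos θ = (u·v)/(|u||v|) = -32/(5.916·8.602) ≈ -0.6288
θ = arccos(-0.6288) ≈ 129°

129°


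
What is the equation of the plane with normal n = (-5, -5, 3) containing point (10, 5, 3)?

The plane through P with normal n = (a, b, c) satisfies n·(r - P) = 0,
i.e. ax + by + cz = a·x₀ + b·y₀ + c·z₀.
d = (-5)·10 + (-5)·5 + 3·3
  = -50 - 25 + 9
  = -66
Equation: -5x - 5y + 3z = -66

-5x - 5y + 3z = -66


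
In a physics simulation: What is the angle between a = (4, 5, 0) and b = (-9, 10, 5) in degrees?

a·b = 4·(-9) + 5·10 + 0·5 = -36 + 50 + 0 = 14
|a| = √(4² + 5² + 0²) = √41 ≈ 6.403
|b| = √((-9)² + 10² + 5²) = √206 ≈ 14.35
cos θ = (a·b)/(|a||b|) = 14/(6.403·14.35) ≈ 0.1523
θ = arccos(0.1523) ≈ 81.24°

81.24°


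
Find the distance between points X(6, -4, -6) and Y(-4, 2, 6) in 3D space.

d = √[(x₂-x₁)² + (y₂-y₁)² + (z₂-z₁)²]
  = √[(-10)² + 6² + 12²]
  = √[100 + 36 + 144]
  = √280
  ≈ 16.73

16.73


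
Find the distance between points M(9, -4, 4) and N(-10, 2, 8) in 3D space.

d = √[(x₂-x₁)² + (y₂-y₁)² + (z₂-z₁)²]
  = √[(-19)² + 6² + 4²]
  = √[361 + 36 + 16]
  = √413
  ≈ 20.32

20.32


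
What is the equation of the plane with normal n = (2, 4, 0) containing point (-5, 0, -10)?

The plane through P with normal n = (a, b, c) satisfies n·(r - P) = 0,
i.e. ax + by + cz = a·x₀ + b·y₀ + c·z₀.
d = 2·(-5) + 4·0 + 0·(-10)
  = -10 + 0 + 0
  = -10
Equation: 2x + 4y = -10

2x + 4y = -10


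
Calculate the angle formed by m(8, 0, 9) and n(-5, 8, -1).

m·n = 8·(-5) + 0·8 + 9·(-1) = -40 + 0 - 9 = -49
|m| = √(8² + 0² + 9²) = √145 ≈ 12.04
|n| = √((-5)² + 8² + (-1)²) = √90 ≈ 9.487
cos θ = (m·n)/(|m||n|) = -49/(12.04·9.487) ≈ -0.4289
θ = arccos(-0.4289) ≈ 115.4°

115.4°


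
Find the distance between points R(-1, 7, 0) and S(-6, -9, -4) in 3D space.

d = √[(x₂-x₁)² + (y₂-y₁)² + (z₂-z₁)²]
  = √[(-5)² + (-16)² + (-4)²]
  = √[25 + 256 + 16]
  = √297
  ≈ 17.23

17.23


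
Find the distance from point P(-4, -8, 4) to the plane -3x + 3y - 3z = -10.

distance = |a·x₀ + b·y₀ + c·z₀ - d| / √(a² + b² + c²)
  = |(-3)·(-4) + 3·(-8) + (-3)·4 - (-10)| / √((-3)² + 3² + (-3)²)
  = |12 - 24 - 12 + 10| / √(9 + 9 + 9)
  = |-14| / √27
  = 14 / 5.196
  ≈ 2.694

2.694


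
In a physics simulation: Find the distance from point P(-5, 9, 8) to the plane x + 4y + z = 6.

distance = |a·x₀ + b·y₀ + c·z₀ - d| / √(a² + b² + c²)
  = |1·(-5) + 4·9 + 1·8 - 6| / √(1² + 4² + 1²)
  = |-5 + 36 + 8 - 6| / √(1 + 16 + 1)
  = |33| / √18
  = 33 / 4.243
  ≈ 7.778

7.778


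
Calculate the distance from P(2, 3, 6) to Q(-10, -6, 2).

d = √[(x₂-x₁)² + (y₂-y₁)² + (z₂-z₁)²]
  = √[(-12)² + (-9)² + (-4)²]
  = √[144 + 81 + 16]
  = √241
  ≈ 15.52

15.52


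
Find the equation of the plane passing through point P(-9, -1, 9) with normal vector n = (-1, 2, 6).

The plane through P with normal n = (a, b, c) satisfies n·(r - P) = 0,
i.e. ax + by + cz = a·x₀ + b·y₀ + c·z₀.
d = (-1)·(-9) + 2·(-1) + 6·9
  = 9 - 2 + 54
  = 61
Equation: -x + 2y + 6z = 61

-x + 2y + 6z = 61


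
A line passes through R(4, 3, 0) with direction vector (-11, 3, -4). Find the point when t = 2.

P(t) = R + t·d
  = (4 + (-11)·2, 3 + 3·2, 0 + (-4)·2)
  = (4 - 22, 3 + 6, 0 - 8)
  = (-18, 9, -8)

(-18, 9, -8)


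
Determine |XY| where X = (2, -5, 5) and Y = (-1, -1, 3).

d = √[(x₂-x₁)² + (y₂-y₁)² + (z₂-z₁)²]
  = √[(-3)² + 4² + (-2)²]
  = √[9 + 16 + 4]
  = √29
  ≈ 5.385

5.385


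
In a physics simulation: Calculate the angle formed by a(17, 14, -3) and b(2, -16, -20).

a·b = 17·2 + 14·(-16) + (-3)·(-20) = 34 - 224 + 60 = -130
|a| = √(17² + 14² + (-3)²) = √494 ≈ 22.23
|b| = √(2² + (-16)² + (-20)²) = √660 ≈ 25.69
cos θ = (a·b)/(|a||b|) = -130/(22.23·25.69) ≈ -0.2277
θ = arccos(-0.2277) ≈ 103.2°

103.2°


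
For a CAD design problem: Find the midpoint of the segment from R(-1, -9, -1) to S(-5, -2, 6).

M = ((x₁+x₂)/2, (y₁+y₂)/2, (z₁+z₂)/2)
  = ((-1 - 5)/2, (-9 - 2)/2, (-1 + 6)/2)
  = (-6/2, -11/2, 5/2)
  = (-3, -5.5, 2.5)

(-3, -5.5, 2.5)


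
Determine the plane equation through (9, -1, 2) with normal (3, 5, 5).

The plane through P with normal n = (a, b, c) satisfies n·(r - P) = 0,
i.e. ax + by + cz = a·x₀ + b·y₀ + c·z₀.
d = 3·9 + 5·(-1) + 5·2
  = 27 - 5 + 10
  = 32
Equation: 3x + 5y + 5z = 32

3x + 5y + 5z = 32


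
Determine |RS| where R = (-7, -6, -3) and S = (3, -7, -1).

d = √[(x₂-x₁)² + (y₂-y₁)² + (z₂-z₁)²]
  = √[10² + (-1)² + 2²]
  = √[100 + 1 + 4]
  = √105
  ≈ 10.25

10.25


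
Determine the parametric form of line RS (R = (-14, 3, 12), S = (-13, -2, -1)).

Direction vector d = S - R = (-13 + 14, -2 - 3, -1 - 12) = (1, -5, -13)
Parametric form r = R + t·d:
x = -14 + t, y = 3 - 5t, z = 12 - 13t

x = -14 + t, y = 3 - 5t, z = 12 - 13t


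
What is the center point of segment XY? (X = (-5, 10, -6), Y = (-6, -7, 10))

M = ((x₁+x₂)/2, (y₁+y₂)/2, (z₁+z₂)/2)
  = ((-5 - 6)/2, (10 - 7)/2, (-6 + 10)/2)
  = (-11/2, 3/2, 4/2)
  = (-5.5, 1.5, 2)

(-5.5, 1.5, 2)


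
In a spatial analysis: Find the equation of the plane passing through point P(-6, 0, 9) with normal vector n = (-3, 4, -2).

The plane through P with normal n = (a, b, c) satisfies n·(r - P) = 0,
i.e. ax + by + cz = a·x₀ + b·y₀ + c·z₀.
d = (-3)·(-6) + 4·0 + (-2)·9
  = 18 + 0 - 18
  = 0
Equation: -3x + 4y - 2z = 0

-3x + 4y - 2z = 0


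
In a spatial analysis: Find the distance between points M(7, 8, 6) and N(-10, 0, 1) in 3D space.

d = √[(x₂-x₁)² + (y₂-y₁)² + (z₂-z₁)²]
  = √[(-17)² + (-8)² + (-5)²]
  = √[289 + 64 + 25]
  = √378
  ≈ 19.44

19.44


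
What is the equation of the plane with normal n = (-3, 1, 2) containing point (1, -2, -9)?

The plane through P with normal n = (a, b, c) satisfies n·(r - P) = 0,
i.e. ax + by + cz = a·x₀ + b·y₀ + c·z₀.
d = (-3)·1 + 1·(-2) + 2·(-9)
  = -3 - 2 - 18
  = -23
Equation: -3x + y + 2z = -23

-3x + y + 2z = -23


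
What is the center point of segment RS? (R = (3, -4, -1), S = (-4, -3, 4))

M = ((x₁+x₂)/2, (y₁+y₂)/2, (z₁+z₂)/2)
  = ((3 - 4)/2, (-4 - 3)/2, (-1 + 4)/2)
  = (-1/2, -7/2, 3/2)
  = (-0.5, -3.5, 1.5)

(-0.5, -3.5, 1.5)


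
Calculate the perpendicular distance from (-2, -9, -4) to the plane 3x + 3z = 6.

distance = |a·x₀ + b·y₀ + c·z₀ - d| / √(a² + b² + c²)
  = |3·(-2) + 0·(-9) + 3·(-4) - 6| / √(3² + 0² + 3²)
  = |-6 + 0 - 12 - 6| / √(9 + 0 + 9)
  = |-24| / √18
  = 24 / 4.243
  ≈ 5.657

5.657


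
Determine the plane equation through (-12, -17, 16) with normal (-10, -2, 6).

The plane through P with normal n = (a, b, c) satisfies n·(r - P) = 0,
i.e. ax + by + cz = a·x₀ + b·y₀ + c·z₀.
d = (-10)·(-12) + (-2)·(-17) + 6·16
  = 120 + 34 + 96
  = 250
Equation: -10x - 2y + 6z = 250

-10x - 2y + 6z = 250


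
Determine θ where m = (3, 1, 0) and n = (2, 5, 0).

m·n = 3·2 + 1·5 + 0·0 = 6 + 5 + 0 = 11
|m| = √(3² + 1² + 0²) = √10 ≈ 3.162
|n| = √(2² + 5² + 0²) = √29 ≈ 5.385
cos θ = (m·n)/(|m||n|) = 11/(3.162·5.385) ≈ 0.6459
θ = arccos(0.6459) ≈ 49.76°

49.76°


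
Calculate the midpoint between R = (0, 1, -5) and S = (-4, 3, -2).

M = ((x₁+x₂)/2, (y₁+y₂)/2, (z₁+z₂)/2)
  = ((0 - 4)/2, (1 + 3)/2, (-5 - 2)/2)
  = (-4/2, 4/2, -7/2)
  = (-2, 2, -3.5)

(-2, 2, -3.5)


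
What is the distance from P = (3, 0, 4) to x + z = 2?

distance = |a·x₀ + b·y₀ + c·z₀ - d| / √(a² + b² + c²)
  = |1·3 + 0·0 + 1·4 - 2| / √(1² + 0² + 1²)
  = |3 + 0 + 4 - 2| / √(1 + 0 + 1)
  = |5| / √2
  = 5 / 1.414
  ≈ 3.536

3.536


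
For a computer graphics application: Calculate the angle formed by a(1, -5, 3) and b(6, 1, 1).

a·b = 1·6 + (-5)·1 + 3·1 = 6 - 5 + 3 = 4
|a| = √(1² + (-5)² + 3²) = √35 ≈ 5.916
|b| = √(6² + 1² + 1²) = √38 ≈ 6.164
cos θ = (a·b)/(|a||b|) = 4/(5.916·6.164) ≈ 0.1097
θ = arccos(0.1097) ≈ 83.7°

83.7°


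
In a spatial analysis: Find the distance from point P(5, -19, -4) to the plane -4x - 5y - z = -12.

distance = |a·x₀ + b·y₀ + c·z₀ - d| / √(a² + b² + c²)
  = |(-4)·5 + (-5)·(-19) + (-1)·(-4) - (-12)| / √((-4)² + (-5)² + (-1)²)
  = |-20 + 95 + 4 + 12| / √(16 + 25 + 1)
  = |91| / √42
  = 91 / 6.481
  ≈ 14.04

14.04


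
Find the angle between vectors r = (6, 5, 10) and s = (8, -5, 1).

r·s = 6·8 + 5·(-5) + 10·1 = 48 - 25 + 10 = 33
|r| = √(6² + 5² + 10²) = √161 ≈ 12.69
|s| = √(8² + (-5)² + 1²) = √90 ≈ 9.487
cos θ = (r·s)/(|r||s|) = 33/(12.69·9.487) ≈ 0.2741
θ = arccos(0.2741) ≈ 74.09°

74.09°


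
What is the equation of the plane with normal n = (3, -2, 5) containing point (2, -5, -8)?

The plane through P with normal n = (a, b, c) satisfies n·(r - P) = 0,
i.e. ax + by + cz = a·x₀ + b·y₀ + c·z₀.
d = 3·2 + (-2)·(-5) + 5·(-8)
  = 6 + 10 - 40
  = -24
Equation: 3x - 2y + 5z = -24

3x - 2y + 5z = -24


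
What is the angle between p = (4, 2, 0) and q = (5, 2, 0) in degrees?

p·q = 4·5 + 2·2 + 0·0 = 20 + 4 + 0 = 24
|p| = √(4² + 2² + 0²) = √20 ≈ 4.472
|q| = √(5² + 2² + 0²) = √29 ≈ 5.385
cos θ = (p·q)/(|p||q|) = 24/(4.472·5.385) ≈ 0.9965
θ = arccos(0.9965) ≈ 4.764°

4.764°


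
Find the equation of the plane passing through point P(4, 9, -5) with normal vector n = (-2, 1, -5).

The plane through P with normal n = (a, b, c) satisfies n·(r - P) = 0,
i.e. ax + by + cz = a·x₀ + b·y₀ + c·z₀.
d = (-2)·4 + 1·9 + (-5)·(-5)
  = -8 + 9 + 25
  = 26
Equation: -2x + y - 5z = 26

-2x + y - 5z = 26


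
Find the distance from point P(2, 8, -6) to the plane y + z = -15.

distance = |a·x₀ + b·y₀ + c·z₀ - d| / √(a² + b² + c²)
  = |0·2 + 1·8 + 1·(-6) - (-15)| / √(0² + 1² + 1²)
  = |0 + 8 - 6 + 15| / √(0 + 1 + 1)
  = |17| / √2
  = 17 / 1.414
  ≈ 12.02

12.02


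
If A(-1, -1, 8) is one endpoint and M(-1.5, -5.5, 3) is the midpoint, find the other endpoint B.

B = 2M - A
  = (2·(-1.5) - (-1), 2·(-5.5) - (-1), 2·3 - 8)
  = (-3 + 1, -11 + 1, 6 - 8)
  = (-2, -10, -2)

(-2, -10, -2)


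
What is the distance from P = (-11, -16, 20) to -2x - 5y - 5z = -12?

distance = |a·x₀ + b·y₀ + c·z₀ - d| / √(a² + b² + c²)
  = |(-2)·(-11) + (-5)·(-16) + (-5)·20 - (-12)| / √((-2)² + (-5)² + (-5)²)
  = |22 + 80 - 100 + 12| / √(4 + 25 + 25)
  = |14| / √54
  = 14 / 7.348
  ≈ 1.905

1.905


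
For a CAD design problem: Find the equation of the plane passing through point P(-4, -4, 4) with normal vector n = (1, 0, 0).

The plane through P with normal n = (a, b, c) satisfies n·(r - P) = 0,
i.e. ax + by + cz = a·x₀ + b·y₀ + c·z₀.
d = 1·(-4) + 0·(-4) + 0·4
  = -4 + 0 + 0
  = -4
Equation: x = -4

x = -4


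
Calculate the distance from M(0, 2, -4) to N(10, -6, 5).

d = √[(x₂-x₁)² + (y₂-y₁)² + (z₂-z₁)²]
  = √[10² + (-8)² + 9²]
  = √[100 + 64 + 81]
  = √245
  ≈ 15.65

15.65


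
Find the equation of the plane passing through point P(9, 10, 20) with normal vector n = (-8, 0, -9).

The plane through P with normal n = (a, b, c) satisfies n·(r - P) = 0,
i.e. ax + by + cz = a·x₀ + b·y₀ + c·z₀.
d = (-8)·9 + 0·10 + (-9)·20
  = -72 + 0 - 180
  = -252
Equation: -8x - 9z = -252

-8x - 9z = -252


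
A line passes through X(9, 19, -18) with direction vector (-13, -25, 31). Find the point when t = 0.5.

P(t) = X + t·d
  = (9 + (-13)·0.5, 19 + (-25)·0.5, -18 + 31·0.5)
  = (9 - 6.5, 19 - 12.5, -18 + 15.5)
  = (2.5, 6.5, -2.5)

(2.5, 6.5, -2.5)


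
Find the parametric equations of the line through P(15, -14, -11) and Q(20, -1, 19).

Direction vector d = Q - P = (20 - 15, -1 + 14, 19 + 11) = (5, 13, 30)
Parametric form r = P + t·d:
x = 15 + 5t, y = -14 + 13t, z = -11 + 30t

x = 15 + 5t, y = -14 + 13t, z = -11 + 30t


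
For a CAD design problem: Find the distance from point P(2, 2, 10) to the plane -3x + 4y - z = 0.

distance = |a·x₀ + b·y₀ + c·z₀ - d| / √(a² + b² + c²)
  = |(-3)·2 + 4·2 + (-1)·10 - 0| / √((-3)² + 4² + (-1)²)
  = |-6 + 8 - 10 + 0| / √(9 + 16 + 1)
  = |-8| / √26
  = 8 / 5.099
  ≈ 1.569

1.569


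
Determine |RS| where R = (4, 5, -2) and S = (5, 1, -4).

d = √[(x₂-x₁)² + (y₂-y₁)² + (z₂-z₁)²]
  = √[1² + (-4)² + (-2)²]
  = √[1 + 16 + 4]
  = √21
  ≈ 4.583

4.583


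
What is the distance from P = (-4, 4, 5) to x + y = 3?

distance = |a·x₀ + b·y₀ + c·z₀ - d| / √(a² + b² + c²)
  = |1·(-4) + 1·4 + 0·5 - 3| / √(1² + 1² + 0²)
  = |-4 + 4 + 0 - 3| / √(1 + 1 + 0)
  = |-3| / √2
  = 3 / 1.414
  ≈ 2.121

2.121


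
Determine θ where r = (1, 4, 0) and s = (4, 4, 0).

r·s = 1·4 + 4·4 + 0·0 = 4 + 16 + 0 = 20
|r| = √(1² + 4² + 0²) = √17 ≈ 4.123
|s| = √(4² + 4² + 0²) = √32 ≈ 5.657
cos θ = (r·s)/(|r||s|) = 20/(4.123·5.657) ≈ 0.8575
θ = arccos(0.8575) ≈ 30.96°

30.96°


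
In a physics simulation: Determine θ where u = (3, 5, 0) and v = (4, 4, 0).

u·v = 3·4 + 5·4 + 0·0 = 12 + 20 + 0 = 32
|u| = √(3² + 5² + 0²) = √34 ≈ 5.831
|v| = √(4² + 4² + 0²) = √32 ≈ 5.657
cos θ = (u·v)/(|u||v|) = 32/(5.831·5.657) ≈ 0.9701
θ = arccos(0.9701) ≈ 14.04°

14.04°


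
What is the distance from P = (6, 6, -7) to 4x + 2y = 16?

distance = |a·x₀ + b·y₀ + c·z₀ - d| / √(a² + b² + c²)
  = |4·6 + 2·6 + 0·(-7) - 16| / √(4² + 2² + 0²)
  = |24 + 12 + 0 - 16| / √(16 + 4 + 0)
  = |20| / √20
  = 20 / 4.472
  ≈ 4.472

4.472


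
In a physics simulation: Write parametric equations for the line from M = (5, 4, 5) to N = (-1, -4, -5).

Direction vector d = N - M = (-1 - 5, -4 - 4, -5 - 5) = (-6, -8, -10)
Parametric form r = M + t·d:
x = 5 - 6t, y = 4 - 8t, z = 5 - 10t

x = 5 - 6t, y = 4 - 8t, z = 5 - 10t


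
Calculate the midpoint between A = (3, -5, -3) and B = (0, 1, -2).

M = ((x₁+x₂)/2, (y₁+y₂)/2, (z₁+z₂)/2)
  = ((3 + 0)/2, (-5 + 1)/2, (-3 - 2)/2)
  = (3/2, -4/2, -5/2)
  = (1.5, -2, -2.5)

(1.5, -2, -2.5)


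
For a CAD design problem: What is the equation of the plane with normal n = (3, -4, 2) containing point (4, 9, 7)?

The plane through P with normal n = (a, b, c) satisfies n·(r - P) = 0,
i.e. ax + by + cz = a·x₀ + b·y₀ + c·z₀.
d = 3·4 + (-4)·9 + 2·7
  = 12 - 36 + 14
  = -10
Equation: 3x - 4y + 2z = -10

3x - 4y + 2z = -10
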